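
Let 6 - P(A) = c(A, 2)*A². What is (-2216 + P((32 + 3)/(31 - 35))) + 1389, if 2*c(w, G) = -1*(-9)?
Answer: -37297/32 ≈ -1165.5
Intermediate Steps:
c(w, G) = 9/2 (c(w, G) = (-1*(-9))/2 = (½)*9 = 9/2)
P(A) = 6 - 9*A²/2
(-2216 + P((32 + 3)/(31 - 35))) + 1389 = (-2216 + (6 - 9*(32 + 3)²/(31 - 35)²/2)) + 1389 = (-2216 + (6 - 9*(35/(-4))²/2)) + 1389 = (-2216 + (6 - 9*(35*(-¼))²/2)) + 1389 = (-2216 + (6 - 9*(-35/4)²/2)) + 1389 = (-2216 + (6 - 9/2*1225/16)) + 1389 = (-2216 + (6 - 11025/32)) + 1389 = (-2216 - 10833/32) + 1389 = -81745/32 + 1389 = -37297/32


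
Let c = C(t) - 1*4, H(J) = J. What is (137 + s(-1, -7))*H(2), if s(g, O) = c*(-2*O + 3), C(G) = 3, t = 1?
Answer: 240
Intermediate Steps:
c = -1 (c = 3 - 1*4 = 3 - 4 = -1)
s(g, O) = -3 + 2*O (s(g, O) = -(-2*O + 3) = -(3 - 2*O) = -3 + 2*O)
(137 + s(-1, -7))*H(2) = (137 + (-3 + 2*(-7)))*2 = (137 + (-3 - 14))*2 = (137 - 17)*2 = 120*2 = 240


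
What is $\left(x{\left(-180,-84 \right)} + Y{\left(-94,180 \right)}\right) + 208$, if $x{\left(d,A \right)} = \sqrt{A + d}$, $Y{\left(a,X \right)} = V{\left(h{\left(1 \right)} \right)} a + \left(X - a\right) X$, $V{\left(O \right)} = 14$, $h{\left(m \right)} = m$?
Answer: $48212 + 2 i \sqrt{66} \approx 48212.0 + 16.248 i$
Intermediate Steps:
$Y{\left(a,X \right)} = 14 a + X \left(X - a\right)$ ($Y{\left(a,X \right)} = 14 a + \left(X - a\right) X = 14 a + X \left(X - a\right)$)
$\left(x{\left(-180,-84 \right)} + Y{\left(-94,180 \right)}\right) + 208 = \left(\sqrt{-84 - 180} + \left(180^{2} + 14 \left(-94\right) - 180 \left(-94\right)\right)\right) + 208 = \left(\sqrt{-264} + \left(32400 - 1316 + 16920\right)\right) + 208 = \left(2 i \sqrt{66} + 48004\right) + 208 = \left(48004 + 2 i \sqrt{66}\right) + 208 = 48212 + 2 i \sqrt{66}$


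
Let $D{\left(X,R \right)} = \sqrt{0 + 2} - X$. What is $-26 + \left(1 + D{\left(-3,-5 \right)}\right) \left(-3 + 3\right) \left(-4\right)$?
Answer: $-26$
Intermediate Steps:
$D{\left(X,R \right)} = \sqrt{2} - X$
$-26 + \left(1 + D{\left(-3,-5 \right)}\right) \left(-3 + 3\right) \left(-4\right) = -26 + \left(1 + \left(\sqrt{2} - -3\right)\right) \left(-3 + 3\right) \left(-4\right) = -26 + \left(1 + \left(\sqrt{2} + 3\right)\right) 0 \left(-4\right) = -26 + \left(1 + \left(3 + \sqrt{2}\right)\right) 0 = -26 + \left(4 + \sqrt{2}\right) 0 = -26 + 0 = -26$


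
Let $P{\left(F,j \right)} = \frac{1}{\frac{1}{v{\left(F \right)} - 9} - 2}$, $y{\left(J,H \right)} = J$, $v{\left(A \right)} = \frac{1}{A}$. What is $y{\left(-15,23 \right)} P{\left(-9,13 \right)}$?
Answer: $\frac{1230}{173} \approx 7.1098$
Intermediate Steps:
$P{\left(F,j \right)} = \frac{1}{-2 + \frac{1}{-9 + \frac{1}{F}}}$ ($P{\left(F,j \right)} = \frac{1}{\frac{1}{\frac{1}{F} - 9} - 2} = \frac{1}{\frac{1}{-9 + \frac{1}{F}} - 2} = \frac{1}{-2 + \frac{1}{-9 + \frac{1}{F}}}$)
$y{\left(-15,23 \right)} P{\left(-9,13 \right)} = - 15 \frac{1 - -81}{-2 + 19 \left(-9\right)} = - 15 \frac{1 + 81}{-2 - 171} = - 15 \frac{1}{-173} \cdot 82 = - 15 \left(\left(- \frac{1}{173}\right) 82\right) = \left(-15\right) \left(- \frac{82}{173}\right) = \frac{1230}{173}$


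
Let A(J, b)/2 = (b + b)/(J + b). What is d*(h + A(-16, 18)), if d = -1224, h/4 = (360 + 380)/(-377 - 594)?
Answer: -39163104/971 ≈ -40333.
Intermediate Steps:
h = -2960/971 (h = 4*((360 + 380)/(-377 - 594)) = 4*(740/(-971)) = 4*(740*(-1/971)) = 4*(-740/971) = -2960/971 ≈ -3.0484)
A(J, b) = 4*b/(J + b) (A(J, b) = 2*((b + b)/(J + b)) = 2*((2*b)/(J + b)) = 2*(2*b/(J + b)) = 4*b/(J + b))
d*(h + A(-16, 18)) = -1224*(-2960/971 + 4*18/(-16 + 18)) = -1224*(-2960/971 + 4*18/2) = -1224*(-2960/971 + 4*18*(½)) = -1224*(-2960/971 + 36) = -1224*31996/971 = -39163104/971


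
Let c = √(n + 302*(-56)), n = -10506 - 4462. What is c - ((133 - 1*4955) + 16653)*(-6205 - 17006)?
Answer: 274609341 + 2*I*√7970 ≈ 2.7461e+8 + 178.55*I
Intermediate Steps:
n = -14968
c = 2*I*√7970 (c = √(-14968 + 302*(-56)) = √(-14968 - 16912) = √(-31880) = 2*I*√7970 ≈ 178.55*I)
c - ((133 - 1*4955) + 16653)*(-6205 - 17006) = 2*I*√7970 - ((133 - 1*4955) + 16653)*(-6205 - 17006) = 2*I*√7970 - ((133 - 4955) + 16653)*(-23211) = 2*I*√7970 - (-4822 + 16653)*(-23211) = 2*I*√7970 - 11831*(-23211) = 2*I*√7970 - 1*(-274609341) = 2*I*√7970 + 274609341 = 274609341 + 2*I*√7970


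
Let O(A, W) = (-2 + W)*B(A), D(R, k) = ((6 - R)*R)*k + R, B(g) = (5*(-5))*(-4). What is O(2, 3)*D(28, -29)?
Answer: 1789200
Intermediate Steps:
B(g) = 100 (B(g) = -25*(-4) = 100)
D(R, k) = R + R*k*(6 - R) (D(R, k) = (R*(6 - R))*k + R = R*k*(6 - R) + R = R + R*k*(6 - R))
O(A, W) = -200 + 100*W (O(A, W) = (-2 + W)*100 = -200 + 100*W)
O(2, 3)*D(28, -29) = (-200 + 100*3)*(28*(1 + 6*(-29) - 1*28*(-29))) = (-200 + 300)*(28*(1 - 174 + 812)) = 100*(28*639) = 100*17892 = 1789200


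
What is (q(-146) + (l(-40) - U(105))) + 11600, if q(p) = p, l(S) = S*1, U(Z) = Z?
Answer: 11309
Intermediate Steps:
l(S) = S
(q(-146) + (l(-40) - U(105))) + 11600 = (-146 + (-40 - 1*105)) + 11600 = (-146 + (-40 - 105)) + 11600 = (-146 - 145) + 11600 = -291 + 11600 = 11309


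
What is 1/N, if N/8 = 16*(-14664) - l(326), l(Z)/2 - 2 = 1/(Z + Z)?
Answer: -163/305954916 ≈ -5.3276e-7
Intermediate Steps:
l(Z) = 4 + 1/Z (l(Z) = 4 + 2/(Z + Z) = 4 + 2/((2*Z)) = 4 + 2*(1/(2*Z)) = 4 + 1/Z)
N = -305954916/163 (N = 8*(16*(-14664) - (4 + 1/326)) = 8*(-234624 - (4 + 1/326)) = 8*(-234624 - 1*1305/326) = 8*(-234624 - 1305/326) = 8*(-76488729/326) = -305954916/163 ≈ -1.8770e+6)
1/N = 1/(-305954916/163) = -163/305954916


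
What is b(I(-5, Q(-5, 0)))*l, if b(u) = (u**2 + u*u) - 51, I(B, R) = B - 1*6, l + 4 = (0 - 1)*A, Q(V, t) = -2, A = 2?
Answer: -1146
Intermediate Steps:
l = -6 (l = -4 + (0 - 1)*2 = -4 - 1*2 = -4 - 2 = -6)
I(B, R) = -6 + B (I(B, R) = B - 6 = -6 + B)
b(u) = -51 + 2*u**2 (b(u) = (u**2 + u**2) - 51 = 2*u**2 - 51 = -51 + 2*u**2)
b(I(-5, Q(-5, 0)))*l = (-51 + 2*(-6 - 5)**2)*(-6) = (-51 + 2*(-11)**2)*(-6) = (-51 + 2*121)*(-6) = (-51 + 242)*(-6) = 191*(-6) = -1146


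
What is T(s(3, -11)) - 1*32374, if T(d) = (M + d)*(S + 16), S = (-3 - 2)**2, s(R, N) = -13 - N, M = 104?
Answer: -28192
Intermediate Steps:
S = 25 (S = (-5)**2 = 25)
T(d) = 4264 + 41*d (T(d) = (104 + d)*(25 + 16) = (104 + d)*41 = 4264 + 41*d)
T(s(3, -11)) - 1*32374 = (4264 + 41*(-13 - 1*(-11))) - 1*32374 = (4264 + 41*(-13 + 11)) - 32374 = (4264 + 41*(-2)) - 32374 = (4264 - 82) - 32374 = 4182 - 32374 = -28192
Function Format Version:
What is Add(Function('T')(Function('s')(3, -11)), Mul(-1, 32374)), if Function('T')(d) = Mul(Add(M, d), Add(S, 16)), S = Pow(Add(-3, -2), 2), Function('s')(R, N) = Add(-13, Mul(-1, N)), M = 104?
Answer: -28192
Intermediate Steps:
S = 25 (S = Pow(-5, 2) = 25)
Function('T')(d) = Add(4264, Mul(41, d)) (Function('T')(d) = Mul(Add(104, d), Add(25, 16)) = Mul(Add(104, d), 41) = Add(4264, Mul(41, d)))
Add(Function('T')(Function('s')(3, -11)), Mul(-1, 32374)) = Add(Add(4264, Mul(41, Add(-13, Mul(-1, -11)))), Mul(-1, 32374)) = Add(Add(4264, Mul(41, Add(-13, 11))), -32374) = Add(Add(4264, Mul(41, -2)), -32374) = Add(Add(4264, -82), -32374) = Add(4182, -32374) = -28192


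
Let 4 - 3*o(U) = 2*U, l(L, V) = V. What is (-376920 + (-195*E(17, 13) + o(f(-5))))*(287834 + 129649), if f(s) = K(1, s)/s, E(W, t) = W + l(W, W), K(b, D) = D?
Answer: -160125326328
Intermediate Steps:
E(W, t) = 2*W (E(W, t) = W + W = 2*W)
f(s) = 1 (f(s) = s/s = 1)
o(U) = 4/3 - 2*U/3
(-376920 + (-195*E(17, 13) + o(f(-5))))*(287834 + 129649) = (-376920 + (-390*17 + (4/3 - ⅔*1)))*(287834 + 129649) = (-376920 + (-195*34 + (4/3 - ⅔)))*417483 = (-376920 + (-6630 + ⅔))*417483 = (-376920 - 19888/3)*417483 = -1150648/3*417483 = -160125326328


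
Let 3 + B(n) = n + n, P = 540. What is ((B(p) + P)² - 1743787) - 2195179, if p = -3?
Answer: -3657005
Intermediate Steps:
B(n) = -3 + 2*n (B(n) = -3 + (n + n) = -3 + 2*n)
((B(p) + P)² - 1743787) - 2195179 = (((-3 + 2*(-3)) + 540)² - 1743787) - 2195179 = (((-3 - 6) + 540)² - 1743787) - 2195179 = ((-9 + 540)² - 1743787) - 2195179 = (531² - 1743787) - 2195179 = (281961 - 1743787) - 2195179 = -1461826 - 2195179 = -3657005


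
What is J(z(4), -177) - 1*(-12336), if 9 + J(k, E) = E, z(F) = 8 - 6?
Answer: 12150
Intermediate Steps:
z(F) = 2
J(k, E) = -9 + E
J(z(4), -177) - 1*(-12336) = (-9 - 177) - 1*(-12336) = -186 + 12336 = 12150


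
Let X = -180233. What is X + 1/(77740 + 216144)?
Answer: -52967594971/293884 ≈ -1.8023e+5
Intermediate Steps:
X + 1/(77740 + 216144) = -180233 + 1/(77740 + 216144) = -180233 + 1/293884 = -52967594971/293884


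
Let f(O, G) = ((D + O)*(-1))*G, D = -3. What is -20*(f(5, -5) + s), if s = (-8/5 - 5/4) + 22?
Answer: -583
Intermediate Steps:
f(O, G) = G*(3 - O) (f(O, G) = ((-3 + O)*(-1))*G = (3 - O)*G = G*(3 - O))
s = 383/20 (s = (-8*⅕ - 5*¼) + 22 = (-8/5 - 5/4) + 22 = -57/20 + 22 = 383/20 ≈ 19.150)
-20*(f(5, -5) + s) = -20*(-5*(3 - 1*5) + 383/20) = -20*(-5*(3 - 5) + 383/20) = -20*(-5*(-2) + 383/20) = -20*(10 + 383/20) = -20*583/20 = -583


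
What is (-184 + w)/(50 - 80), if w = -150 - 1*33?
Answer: 367/30 ≈ 12.233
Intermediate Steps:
w = -183 (w = -150 - 33 = -183)
(-184 + w)/(50 - 80) = (-184 - 183)/(50 - 80) = -367/(-30) = -367*(-1/30) = 367/30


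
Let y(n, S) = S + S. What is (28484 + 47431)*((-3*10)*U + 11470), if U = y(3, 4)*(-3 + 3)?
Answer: 870745050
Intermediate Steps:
y(n, S) = 2*S
U = 0 (U = (2*4)*(-3 + 3) = 8*0 = 0)
(28484 + 47431)*((-3*10)*U + 11470) = (28484 + 47431)*(-3*10*0 + 11470) = 75915*(-30*0 + 11470) = 75915*(0 + 11470) = 75915*11470 = 870745050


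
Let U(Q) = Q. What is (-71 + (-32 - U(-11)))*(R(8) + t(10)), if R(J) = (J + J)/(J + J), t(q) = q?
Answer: -1012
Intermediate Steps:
R(J) = 1 (R(J) = (2*J)/((2*J)) = (2*J)*(1/(2*J)) = 1)
(-71 + (-32 - U(-11)))*(R(8) + t(10)) = (-71 + (-32 - 1*(-11)))*(1 + 10) = (-71 + (-32 + 11))*11 = (-71 - 21)*11 = -92*11 = -1012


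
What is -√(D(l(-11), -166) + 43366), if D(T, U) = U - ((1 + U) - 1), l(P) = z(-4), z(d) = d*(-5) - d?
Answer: -√43366 ≈ -208.25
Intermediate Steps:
z(d) = -6*d (z(d) = -5*d - d = -6*d)
l(P) = 24 (l(P) = -6*(-4) = 24)
D(T, U) = 0 (D(T, U) = U - U = 0)
-√(D(l(-11), -166) + 43366) = -√(0 + 43366) = -√43366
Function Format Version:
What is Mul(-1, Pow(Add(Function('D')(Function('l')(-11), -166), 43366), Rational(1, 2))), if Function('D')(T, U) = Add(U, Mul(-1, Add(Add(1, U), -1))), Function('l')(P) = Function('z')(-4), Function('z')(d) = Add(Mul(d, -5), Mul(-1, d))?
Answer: Mul(-1, Pow(43366, Rational(1, 2))) ≈ -208.25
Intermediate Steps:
Function('z')(d) = Mul(-6, d) (Function('z')(d) = Add(Mul(-5, d), Mul(-1, d)) = Mul(-6, d))
Function('l')(P) = 24 (Function('l')(P) = Mul(-6, -4) = 24)
Function('D')(T, U) = 0 (Function('D')(T, U) = Add(U, Mul(-1, U)) = 0)
Mul(-1, Pow(Add(Function('D')(Function('l')(-11), -166), 43366), Rational(1, 2))) = Mul(-1, Pow(Add(0, 43366), Rational(1, 2))) = Mul(-1, Pow(43366, Rational(1, 2)))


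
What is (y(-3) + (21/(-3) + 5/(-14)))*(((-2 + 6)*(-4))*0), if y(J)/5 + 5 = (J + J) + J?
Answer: 0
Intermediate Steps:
y(J) = -25 + 15*J (y(J) = -25 + 5*((J + J) + J) = -25 + 5*(2*J + J) = -25 + 5*(3*J) = -25 + 15*J)
(y(-3) + (21/(-3) + 5/(-14)))*(((-2 + 6)*(-4))*0) = ((-25 + 15*(-3)) + (21/(-3) + 5/(-14)))*(((-2 + 6)*(-4))*0) = ((-25 - 45) + (21*(-⅓) + 5*(-1/14)))*((4*(-4))*0) = (-70 + (-7 - 5/14))*(-16*0) = (-70 - 103/14)*0 = -1083/14*0 = 0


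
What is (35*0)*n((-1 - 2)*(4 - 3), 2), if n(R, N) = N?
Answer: 0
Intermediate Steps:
(35*0)*n((-1 - 2)*(4 - 3), 2) = (35*0)*2 = 0*2 = 0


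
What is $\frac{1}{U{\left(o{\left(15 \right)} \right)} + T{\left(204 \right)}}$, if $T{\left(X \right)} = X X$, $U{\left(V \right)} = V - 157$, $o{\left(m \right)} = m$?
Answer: $\frac{1}{41474} \approx 2.4111 \cdot 10^{-5}$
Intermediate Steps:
$U{\left(V \right)} = -157 + V$
$T{\left(X \right)} = X^{2}$
$\frac{1}{U{\left(o{\left(15 \right)} \right)} + T{\left(204 \right)}} = \frac{1}{\left(-157 + 15\right) + 204^{2}} = \frac{1}{-142 + 41616} = \frac{1}{41474}$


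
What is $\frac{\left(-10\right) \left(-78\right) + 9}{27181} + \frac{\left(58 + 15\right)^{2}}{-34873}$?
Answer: $- \frac{117332752}{947883013} \approx -0.12378$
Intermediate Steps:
$\frac{\left(-10\right) \left(-78\right) + 9}{27181} + \frac{\left(58 + 15\right)^{2}}{-34873} = \left(780 + 9\right) \frac{1}{27181} + 73^{2} \left(- \frac{1}{34873}\right) = 789 \cdot \frac{1}{27181} + 5329 \left(- \frac{1}{34873}\right) = \frac{789}{27181} - \frac{5329}{34873} = - \frac{117332752}{947883013}$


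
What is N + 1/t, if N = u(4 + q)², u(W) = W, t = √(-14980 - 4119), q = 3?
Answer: 49 - I*√19099/19099 ≈ 49.0 - 0.0072359*I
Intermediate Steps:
t = I*√19099 (t = √(-19099) = I*√19099 ≈ 138.2*I)
N = 49 (N = (4 + 3)² = 7² = 49)
N + 1/t = 49 + 1/(I*√19099) = 49 - I*√19099/19099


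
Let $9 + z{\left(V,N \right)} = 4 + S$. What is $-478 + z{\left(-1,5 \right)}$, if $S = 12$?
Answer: $-471$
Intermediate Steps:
$z{\left(V,N \right)} = 7$ ($z{\left(V,N \right)} = -9 + \left(4 + 12\right) = -9 + 16 = 7$)
$-478 + z{\left(-1,5 \right)} = -478 + 7 = -471$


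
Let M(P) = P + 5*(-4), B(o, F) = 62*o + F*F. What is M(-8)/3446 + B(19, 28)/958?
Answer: 1683557/825317 ≈ 2.0399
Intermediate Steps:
B(o, F) = F**2 + 62*o (B(o, F) = 62*o + F**2 = F**2 + 62*o)
M(P) = -20 + P (M(P) = P - 20 = -20 + P)
M(-8)/3446 + B(19, 28)/958 = (-20 - 8)/3446 + (28**2 + 62*19)/958 = -28*1/3446 + (784 + 1178)*(1/958) = -14/1723 + 1962*(1/958) = -14/1723 + 981/479 = 1683557/825317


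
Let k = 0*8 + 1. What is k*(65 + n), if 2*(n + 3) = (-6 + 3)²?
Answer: 133/2 ≈ 66.500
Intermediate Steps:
k = 1 (k = 0 + 1 = 1)
n = 3/2 (n = -3 + (-6 + 3)²/2 = -3 + (½)*(-3)² = -3 + (½)*9 = -3 + 9/2 = 3/2 ≈ 1.5000)
k*(65 + n) = 1*(65 + 3/2) = 1*(133/2) = 133/2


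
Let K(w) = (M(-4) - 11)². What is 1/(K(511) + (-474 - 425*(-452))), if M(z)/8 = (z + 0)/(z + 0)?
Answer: 1/191635 ≈ 5.2183e-6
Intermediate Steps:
M(z) = 8 (M(z) = 8*((z + 0)/(z + 0)) = 8*(z/z) = 8*1 = 8)
K(w) = 9 (K(w) = (8 - 11)² = (-3)² = 9)
1/(K(511) + (-474 - 425*(-452))) = 1/(9 + (-474 - 425*(-452))) = 1/(9 + (-474 + 192100)) = 1/(9 + 191626) = 1/191635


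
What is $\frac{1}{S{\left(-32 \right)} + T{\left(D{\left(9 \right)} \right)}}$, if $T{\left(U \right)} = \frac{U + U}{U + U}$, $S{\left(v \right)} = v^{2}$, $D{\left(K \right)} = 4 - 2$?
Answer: $\frac{1}{1025} \approx 0.00097561$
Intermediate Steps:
$D{\left(K \right)} = 2$ ($D{\left(K \right)} = 4 - 2 = 2$)
$T{\left(U \right)} = 1$ ($T{\left(U \right)} = \frac{2 U}{2 U} = 2 U \frac{1}{2 U} = 1$)
$\frac{1}{S{\left(-32 \right)} + T{\left(D{\left(9 \right)} \right)}} = \frac{1}{\left(-32\right)^{2} + 1} = \frac{1}{1024 + 1} = \frac{1}{1025}$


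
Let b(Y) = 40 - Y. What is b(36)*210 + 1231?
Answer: 2071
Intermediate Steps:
b(36)*210 + 1231 = (40 - 1*36)*210 + 1231 = (40 - 36)*210 + 1231 = 4*210 + 1231 = 840 + 1231 = 2071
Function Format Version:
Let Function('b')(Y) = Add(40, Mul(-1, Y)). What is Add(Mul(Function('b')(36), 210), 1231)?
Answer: 2071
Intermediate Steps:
Add(Mul(Function('b')(36), 210), 1231) = Add(Mul(Add(40, Mul(-1, 36)), 210), 1231) = Add(Mul(Add(40, -36), 210), 1231) = Add(Mul(4, 210), 1231) = Add(840, 1231) = 2071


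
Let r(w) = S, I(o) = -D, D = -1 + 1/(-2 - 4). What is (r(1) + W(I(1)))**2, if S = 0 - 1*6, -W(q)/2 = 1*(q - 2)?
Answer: 169/9 ≈ 18.778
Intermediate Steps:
D = -7/6 (D = -1 + 1/(-6) = -1 - 1/6 = -7/6 ≈ -1.1667)
I(o) = 7/6 (I(o) = -1*(-7/6) = 7/6)
W(q) = 4 - 2*q (W(q) = -2*(q - 2) = -2*(-2 + q) = 4 - 2*q)
S = -6 (S = 0 - 6 = -6)
r(w) = -6
(r(1) + W(I(1)))**2 = (-6 + (4 - 2*7/6))**2 = (-6 + (4 - 7/3))**2 = (-6 + 5/3)**2 = (-13/3)**2 = 169/9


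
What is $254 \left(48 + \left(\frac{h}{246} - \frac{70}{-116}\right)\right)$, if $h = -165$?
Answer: $\frac{14475968}{1189} \approx 12175.0$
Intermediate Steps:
$254 \left(48 + \left(\frac{h}{246} - \frac{70}{-116}\right)\right) = 254 \left(48 - \left(- \frac{35}{58} + \frac{55}{82}\right)\right) = 254 \left(48 - \frac{80}{1189}\right) = 254 \cdot \frac{56992}{1189} = \frac{14475968}{1189}$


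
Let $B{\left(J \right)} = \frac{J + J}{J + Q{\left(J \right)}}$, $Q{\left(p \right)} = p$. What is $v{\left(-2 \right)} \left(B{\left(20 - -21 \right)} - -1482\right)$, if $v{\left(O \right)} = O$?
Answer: $-2966$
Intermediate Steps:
$B{\left(J \right)} = 1$ ($B{\left(J \right)} = \frac{J + J}{J + J} = \frac{2 J}{2 J} = 2 J \frac{1}{2 J} = 1$)
$v{\left(-2 \right)} \left(B{\left(20 - -21 \right)} - -1482\right) = - 2 \left(1 - -1482\right) = - 2 \left(1 + 1482\right) = \left(-2\right) 1483 = -2966$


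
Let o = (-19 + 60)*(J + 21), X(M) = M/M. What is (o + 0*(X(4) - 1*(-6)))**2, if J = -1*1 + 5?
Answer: 1050625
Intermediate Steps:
X(M) = 1
J = 4 (J = -1 + 5 = 4)
o = 1025 (o = (-19 + 60)*(4 + 21) = 41*25 = 1025)
(o + 0*(X(4) - 1*(-6)))**2 = (1025 + 0*(1 - 1*(-6)))**2 = (1025 + 0*(1 + 6))**2 = (1025 + 0*7)**2 = (1025 + 0)**2 = 1025**2 = 1050625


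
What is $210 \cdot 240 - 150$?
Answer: $50250$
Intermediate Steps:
$210 \cdot 240 - 150 = 50400 - 150 = 50250$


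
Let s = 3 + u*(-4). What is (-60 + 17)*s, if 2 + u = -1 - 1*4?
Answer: -1333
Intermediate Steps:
u = -7 (u = -2 + (-1 - 1*4) = -2 + (-1 - 4) = -2 - 5 = -7)
s = 31 (s = 3 - 7*(-4) = 3 + 28 = 31)
(-60 + 17)*s = (-60 + 17)*31 = -43*31 = -1333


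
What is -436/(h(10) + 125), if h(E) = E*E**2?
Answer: -436/1125 ≈ -0.38756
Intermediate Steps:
h(E) = E**3
-436/(h(10) + 125) = -436/(10**3 + 125) = -436/(1000 + 125) = -436/1125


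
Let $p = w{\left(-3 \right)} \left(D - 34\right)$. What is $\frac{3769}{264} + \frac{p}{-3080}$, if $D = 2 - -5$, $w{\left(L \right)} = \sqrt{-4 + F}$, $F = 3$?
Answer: $\frac{3769}{264} + \frac{27 i}{3080} \approx 14.277 + 0.0087662 i$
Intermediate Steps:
$w{\left(L \right)} = i$ ($w{\left(L \right)} = \sqrt{-4 + 3} = \sqrt{-1} = i$)
$D = 7$ ($D = 2 + 5 = 7$)
$p = - 27 i$ ($p = i \left(7 - 34\right) = i \left(-27\right) = - 27 i \approx - 27.0 i$)
$\frac{3769}{264} + \frac{p}{-3080} = \frac{3769}{264} + \frac{\left(-27\right) i}{-3080} = 3769 \cdot \frac{1}{264} + - 27 i \left(- \frac{1}{3080}\right) = \frac{3769}{264} + \frac{27 i}{3080}$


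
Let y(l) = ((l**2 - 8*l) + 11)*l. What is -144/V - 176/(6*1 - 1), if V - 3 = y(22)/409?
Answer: -69824/1649 ≈ -42.343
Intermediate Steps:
y(l) = l*(11 + l**2 - 8*l) (y(l) = (11 + l**2 - 8*l)*l = l*(11 + l**2 - 8*l))
V = 8245/409 (V = 3 + (22*(11 + 22**2 - 8*22))/409 = 3 + (22*(11 + 484 - 176))*(1/409) = 3 + (22*319)*(1/409) = 3 + 7018*(1/409) = 3 + 7018/409 = 8245/409 ≈ 20.159)
-144/V - 176/(6*1 - 1) = -144/8245/409 - 176/(6*1 - 1) = -144*409/8245 - 176/(6 - 1) = -58896/8245 - 176/5 = -69824/1649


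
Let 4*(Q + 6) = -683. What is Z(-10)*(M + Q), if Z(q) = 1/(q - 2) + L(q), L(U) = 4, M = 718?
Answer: 101755/48 ≈ 2119.9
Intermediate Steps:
Q = -707/4 (Q = -6 + (¼)*(-683) = -6 - 683/4 = -707/4 ≈ -176.75)
Z(q) = 4 + 1/(-2 + q) (Z(q) = 1/(q - 2) + 4 = 1/(-2 + q) + 4 = 4 + 1/(-2 + q))
Z(-10)*(M + Q) = ((-7 + 4*(-10))/(-2 - 10))*(718 - 707/4) = ((-7 - 40)/(-12))*(2165/4) = -1/12*(-47)*(2165/4) = (47/12)*(2165/4) = 101755/48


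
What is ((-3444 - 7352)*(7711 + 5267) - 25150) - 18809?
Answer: -140154447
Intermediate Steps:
((-3444 - 7352)*(7711 + 5267) - 25150) - 18809 = (-10796*12978 - 25150) - 18809 = (-140110488 - 25150) - 18809 = -140135638 - 18809 = -140154447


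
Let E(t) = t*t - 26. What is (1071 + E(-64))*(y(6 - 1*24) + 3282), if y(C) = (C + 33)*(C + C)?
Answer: 14096622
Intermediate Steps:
E(t) = -26 + t**2 (E(t) = t**2 - 26 = -26 + t**2)
y(C) = 2*C*(33 + C) (y(C) = (33 + C)*(2*C) = 2*C*(33 + C))
(1071 + E(-64))*(y(6 - 1*24) + 3282) = (1071 + (-26 + (-64)**2))*(2*(6 - 1*24)*(33 + (6 - 1*24)) + 3282) = (1071 + (-26 + 4096))*(2*(6 - 24)*(33 + (6 - 24)) + 3282) = (1071 + 4070)*(2*(-18)*(33 - 18) + 3282) = 5141*(2*(-18)*15 + 3282) = 5141*(-540 + 3282) = 5141*2742 = 14096622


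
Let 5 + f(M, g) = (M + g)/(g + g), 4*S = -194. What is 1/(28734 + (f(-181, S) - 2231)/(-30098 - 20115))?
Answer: 9741322/279907579673 ≈ 3.4802e-5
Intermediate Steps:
S = -97/2 (S = (1/4)*(-194) = -97/2 ≈ -48.500)
f(M, g) = -5 + (M + g)/(2*g) (f(M, g) = -5 + (M + g)/(g + g) = -5 + (M + g)/((2*g)) = -5 + (M + g)*(1/(2*g)) = -5 + (M + g)/(2*g))
1/(28734 + (f(-181, S) - 2231)/(-30098 - 20115)) = 1/(28734 + ((-181 - 9*(-97/2))/(2*(-97/2)) - 2231)/(-30098 - 20115)) = 1/(28734 + ((1/2)*(-2/97)*(-181 + 873/2) - 2231)/(-50213)) = 1/(28734 + ((1/2)*(-2/97)*(511/2) - 2231)*(-1/50213)) = 1/(28734 + (-511/194 - 2231)*(-1/50213)) = 1/(28734 - 433325/194*(-1/50213)) = 1/(28734 + 433325/9741322) = 1/(279907579673/9741322) = 9741322/279907579673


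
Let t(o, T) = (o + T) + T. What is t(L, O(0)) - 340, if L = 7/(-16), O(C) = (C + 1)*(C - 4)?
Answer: -5575/16 ≈ -348.44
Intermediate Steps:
O(C) = (1 + C)*(-4 + C)
L = -7/16 (L = 7*(-1/16) = -7/16 ≈ -0.43750)
t(o, T) = o + 2*T (t(o, T) = (T + o) + T = o + 2*T)
t(L, O(0)) - 340 = (-7/16 + 2*(-4 + 0**2 - 3*0)) - 340 = (-7/16 + 2*(-4 + 0 + 0)) - 340 = (-7/16 + 2*(-4)) - 340 = (-7/16 - 8) - 340 = -135/16 - 340 = -5575/16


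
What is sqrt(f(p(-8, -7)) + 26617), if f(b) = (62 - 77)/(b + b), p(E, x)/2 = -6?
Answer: sqrt(425882)/4 ≈ 163.15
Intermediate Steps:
p(E, x) = -12 (p(E, x) = 2*(-6) = -12)
f(b) = -15/(2*b) (f(b) = -15*1/(2*b) = -15/(2*b))
sqrt(f(p(-8, -7)) + 26617) = sqrt(-15/2/(-12) + 26617) = sqrt(-15/2*(-1/12) + 26617) = sqrt(5/8 + 26617) = sqrt(212941/8) = sqrt(425882)/4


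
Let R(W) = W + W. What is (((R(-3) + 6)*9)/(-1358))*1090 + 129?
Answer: 129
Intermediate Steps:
R(W) = 2*W
(((R(-3) + 6)*9)/(-1358))*1090 + 129 = (((2*(-3) + 6)*9)/(-1358))*1090 + 129 = (((-6 + 6)*9)*(-1/1358))*1090 + 129 = ((0*9)*(-1/1358))*1090 + 129 = (0*(-1/1358))*1090 + 129 = 0*1090 + 129 = 0 + 129 = 129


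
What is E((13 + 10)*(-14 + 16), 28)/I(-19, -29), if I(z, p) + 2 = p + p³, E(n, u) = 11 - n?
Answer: 7/4884 ≈ 0.0014333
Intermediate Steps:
I(z, p) = -2 + p + p³ (I(z, p) = -2 + (p + p³) = -2 + p + p³)
E((13 + 10)*(-14 + 16), 28)/I(-19, -29) = (11 - (13 + 10)*(-14 + 16))/(-2 - 29 + (-29)³) = (11 - 23*2)/(-2 - 29 - 24389) = (11 - 1*46)/(-24420) = (11 - 46)*(-1/24420) = -35*(-1/24420) = 7/4884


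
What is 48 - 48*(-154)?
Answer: 7440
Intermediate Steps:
48 - 48*(-154) = 48 + 7392 = 7440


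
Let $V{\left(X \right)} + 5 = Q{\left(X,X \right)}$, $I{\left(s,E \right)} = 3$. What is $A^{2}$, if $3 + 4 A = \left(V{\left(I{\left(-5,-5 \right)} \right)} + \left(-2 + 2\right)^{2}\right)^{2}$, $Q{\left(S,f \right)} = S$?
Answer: $\frac{1}{16} \approx 0.0625$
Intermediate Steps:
$V{\left(X \right)} = -5 + X$
$A = \frac{1}{4}$ ($A = - \frac{3}{4} + \frac{\left(\left(-5 + 3\right) + \left(-2 + 2\right)^{2}\right)^{2}}{4} = - \frac{3}{4} + \frac{\left(-2 + 0^{2}\right)^{2}}{4} = - \frac{3}{4} + \frac{\left(-2 + 0\right)^{2}}{4} = - \frac{3}{4} + \frac{\left(-2\right)^{2}}{4} = - \frac{3}{4} + \frac{1}{4} \cdot 4 = - \frac{3}{4} + 1 = \frac{1}{4} \approx 0.25$)
$A^{2} = \left(\frac{1}{4}\right)^{2} = \frac{1}{16}$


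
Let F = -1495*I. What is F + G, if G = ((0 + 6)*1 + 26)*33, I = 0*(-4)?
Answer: 1056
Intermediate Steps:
I = 0
F = 0 (F = -1495*0 = 0)
G = 1056 (G = (6*1 + 26)*33 = (6 + 26)*33 = 32*33 = 1056)
F + G = 0 + 1056 = 1056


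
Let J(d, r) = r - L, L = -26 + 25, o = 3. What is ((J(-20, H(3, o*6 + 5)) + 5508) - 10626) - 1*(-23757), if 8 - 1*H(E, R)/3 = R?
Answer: 18595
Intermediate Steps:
H(E, R) = 24 - 3*R
L = -1
J(d, r) = 1 + r (J(d, r) = r - 1*(-1) = r + 1 = 1 + r)
((J(-20, H(3, o*6 + 5)) + 5508) - 10626) - 1*(-23757) = (((1 + (24 - 3*(3*6 + 5))) + 5508) - 10626) - 1*(-23757) = (((1 + (24 - 3*(18 + 5))) + 5508) - 10626) + 23757 = (((1 + (24 - 3*23)) + 5508) - 10626) + 23757 = (((1 + (24 - 69)) + 5508) - 10626) + 23757 = (((1 - 45) + 5508) - 10626) + 23757 = ((-44 + 5508) - 10626) + 23757 = (5464 - 10626) + 23757 = -5162 + 23757 = 18595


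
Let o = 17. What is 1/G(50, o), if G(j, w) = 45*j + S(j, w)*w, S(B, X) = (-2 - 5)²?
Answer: 1/3083 ≈ 0.00032436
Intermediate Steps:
S(B, X) = 49 (S(B, X) = (-7)² = 49)
G(j, w) = 45*j + 49*w
1/G(50, o) = 1/(45*50 + 49*17) = 1/(2250 + 833) = 1/3083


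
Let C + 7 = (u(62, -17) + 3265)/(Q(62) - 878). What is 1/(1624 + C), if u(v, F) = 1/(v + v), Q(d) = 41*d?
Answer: 206336/334050173 ≈ 0.00061768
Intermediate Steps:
u(v, F) = 1/(2*v)
C = -1039491/206336 (C = -7 + ((½)/62 + 3265)/(41*62 - 878) = -7 + ((½)*(1/62) + 3265)/(2542 - 878) = -7 + (1/124 + 3265)/1664 = -7 + (404861/124)*(1/1664) = -7 + 404861/206336 = -1039491/206336 ≈ -5.0379)
1/(1624 + C) = 1/(1624 - 1039491/206336) = 1/(334050173/206336) = 206336/334050173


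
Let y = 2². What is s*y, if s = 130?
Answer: 520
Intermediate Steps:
y = 4
s*y = 130*4 = 520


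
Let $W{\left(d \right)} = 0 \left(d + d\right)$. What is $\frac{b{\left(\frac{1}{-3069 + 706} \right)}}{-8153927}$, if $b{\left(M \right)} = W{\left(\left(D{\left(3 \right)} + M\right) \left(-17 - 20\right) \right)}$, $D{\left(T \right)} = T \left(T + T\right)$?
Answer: $0$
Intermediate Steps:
$D{\left(T \right)} = 2 T^{2}$ ($D{\left(T \right)} = T 2 T = 2 T^{2}$)
$W{\left(d \right)} = 0$ ($W{\left(d \right)} = 0 \cdot 2 d = 0$)
$b{\left(M \right)} = 0$
$\frac{b{\left(\frac{1}{-3069 + 706} \right)}}{-8153927} = \frac{0}{-8153927} = 0 \left(- \frac{1}{8153927}\right) = 0$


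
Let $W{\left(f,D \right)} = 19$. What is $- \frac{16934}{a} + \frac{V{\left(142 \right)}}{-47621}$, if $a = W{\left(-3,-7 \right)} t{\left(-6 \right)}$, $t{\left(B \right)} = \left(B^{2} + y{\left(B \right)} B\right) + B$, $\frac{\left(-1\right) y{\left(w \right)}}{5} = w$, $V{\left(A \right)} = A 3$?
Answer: $\frac{402599957}{67859925} \approx 5.9328$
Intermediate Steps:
$V{\left(A \right)} = 3 A$
$y{\left(w \right)} = - 5 w$
$t{\left(B \right)} = B - 4 B^{2}$ ($t{\left(B \right)} = \left(B^{2} + - 5 B B\right) + B = \left(B^{2} - 5 B^{2}\right) + B = - 4 B^{2} + B = B - 4 B^{2}$)
$a = -2850$ ($a = 19 \left(- 6 \left(1 - -24\right)\right) = 19 \left(- 6 \left(1 + 24\right)\right) = 19 \left(\left(-6\right) 25\right) = 19 \left(-150\right) = -2850$)
$- \frac{16934}{a} + \frac{V{\left(142 \right)}}{-47621} = - \frac{16934}{-2850} + \frac{3 \cdot 142}{-47621} = \left(-16934\right) \left(- \frac{1}{2850}\right) + 426 \left(- \frac{1}{47621}\right) = \frac{8467}{1425} - \frac{426}{47621} = \frac{402599957}{67859925}$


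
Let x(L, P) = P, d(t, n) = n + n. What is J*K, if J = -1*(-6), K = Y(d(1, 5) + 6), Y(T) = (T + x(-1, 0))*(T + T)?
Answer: 3072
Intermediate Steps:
d(t, n) = 2*n
Y(T) = 2*T² (Y(T) = (T + 0)*(T + T) = T*(2*T) = 2*T²)
K = 512 (K = 2*(2*5 + 6)² = 2*(10 + 6)² = 2*16² = 2*256 = 512)
J = 6
J*K = 6*512 = 3072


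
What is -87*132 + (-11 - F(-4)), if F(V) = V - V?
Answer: -11495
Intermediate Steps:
F(V) = 0
-87*132 + (-11 - F(-4)) = -87*132 + (-11 - 1*0) = -11484 + (-11 + 0) = -11484 - 11 = -11495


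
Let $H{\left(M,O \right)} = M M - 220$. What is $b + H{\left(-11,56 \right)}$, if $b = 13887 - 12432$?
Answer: $1356$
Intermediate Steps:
$H{\left(M,O \right)} = -220 + M^{2}$ ($H{\left(M,O \right)} = M^{2} - 220 = -220 + M^{2}$)
$b = 1455$ ($b = 13887 - 12432 = 1455$)
$b + H{\left(-11,56 \right)} = 1455 - \left(220 - \left(-11\right)^{2}\right) = 1455 + \left(-220 + 121\right) = 1455 - 99 = 1356$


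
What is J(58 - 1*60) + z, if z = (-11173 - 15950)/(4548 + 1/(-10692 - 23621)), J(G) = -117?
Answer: -19189167690/156055523 ≈ -122.96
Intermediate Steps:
z = -930671499/156055523 (z = -27123/(4548 + 1/(-34313)) = -27123/(4548 - 1/34313) = -27123/156055523/34313 = -27123*34313/156055523 = -930671499/156055523 ≈ -5.9637)
J(58 - 1*60) + z = -117 - 930671499/156055523 = -19189167690/156055523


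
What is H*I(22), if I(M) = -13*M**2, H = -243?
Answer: 1528956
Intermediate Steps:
H*I(22) = -(-3159)*22**2 = -(-3159)*484 = -243*(-6292) = 1528956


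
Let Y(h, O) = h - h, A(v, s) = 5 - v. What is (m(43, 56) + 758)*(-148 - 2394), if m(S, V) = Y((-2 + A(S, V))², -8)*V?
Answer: -1926836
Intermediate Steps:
Y(h, O) = 0
m(S, V) = 0 (m(S, V) = 0*V = 0)
(m(43, 56) + 758)*(-148 - 2394) = (0 + 758)*(-148 - 2394) = 758*(-2542) = -1926836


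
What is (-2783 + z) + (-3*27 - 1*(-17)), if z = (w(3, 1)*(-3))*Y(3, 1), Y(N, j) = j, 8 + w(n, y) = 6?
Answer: -2841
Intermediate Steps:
w(n, y) = -2 (w(n, y) = -8 + 6 = -2)
z = 6 (z = -2*(-3)*1 = 6*1 = 6)
(-2783 + z) + (-3*27 - 1*(-17)) = (-2783 + 6) + (-3*27 - 1*(-17)) = -2777 + (-81 + 17) = -2777 - 64 = -2841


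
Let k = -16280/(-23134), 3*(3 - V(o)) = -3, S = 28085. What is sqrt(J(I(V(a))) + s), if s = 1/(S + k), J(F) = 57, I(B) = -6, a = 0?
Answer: sqrt(6015714522690590770)/324867335 ≈ 7.5498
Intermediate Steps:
V(o) = 4 (V(o) = 3 - 1/3*(-3) = 3 + 1 = 4)
k = 8140/11567 (k = -16280*(-1/23134) = 8140/11567 ≈ 0.70373)
s = 11567/324867335 (s = 1/(28085 + 8140/11567) = 1/(324867335/11567) = 11567/324867335 ≈ 3.5605e-5)
sqrt(J(I(V(a))) + s) = sqrt(57 + 11567/324867335) = sqrt(18517449662/324867335) = sqrt(6015714522690590770)/324867335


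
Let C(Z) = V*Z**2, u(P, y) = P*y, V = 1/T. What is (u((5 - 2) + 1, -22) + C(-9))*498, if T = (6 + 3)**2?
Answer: -43326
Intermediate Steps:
T = 81 (T = 9**2 = 81)
V = 1/81 ≈ 0.012346
C(Z) = Z**2/81
(u((5 - 2) + 1, -22) + C(-9))*498 = (((5 - 2) + 1)*(-22) + (1/81)*(-9)**2)*498 = ((3 + 1)*(-22) + (1/81)*81)*498 = (4*(-22) + 1)*498 = (-88 + 1)*498 = -87*498 = -43326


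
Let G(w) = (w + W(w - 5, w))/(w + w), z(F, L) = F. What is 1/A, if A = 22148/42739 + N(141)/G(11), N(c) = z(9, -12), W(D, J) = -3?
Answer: 170956/4319753 ≈ 0.039575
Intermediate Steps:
N(c) = 9
G(w) = (-3 + w)/(2*w) (G(w) = (w - 3)/(w + w) = (-3 + w)/((2*w)) = (-3 + w)*(1/(2*w)) = (-3 + w)/(2*w))
A = 4319753/170956 (A = 22148/42739 + 9/(((1/2)*(-3 + 11)/11)) = 22148*(1/42739) + 9/(((1/2)*(1/11)*8)) = 22148/42739 + 9/(4/11) = 22148/42739 + 9*(11/4) = 22148/42739 + 99/4 = 4319753/170956 ≈ 25.268)
1/A = 1/(4319753/170956) = 170956/4319753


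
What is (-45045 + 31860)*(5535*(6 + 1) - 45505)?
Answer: 89130600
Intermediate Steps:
(-45045 + 31860)*(5535*(6 + 1) - 45505) = -13185*(5535*7 - 45505) = -13185*(38745 - 45505) = -13185*(-6760) = 89130600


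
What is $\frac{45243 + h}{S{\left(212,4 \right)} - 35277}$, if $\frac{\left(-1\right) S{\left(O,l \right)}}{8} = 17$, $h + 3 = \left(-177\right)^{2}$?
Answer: $- \frac{76569}{35413} \approx -2.1622$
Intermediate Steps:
$h = 31326$ ($h = -3 + \left(-177\right)^{2} = -3 + 31329 = 31326$)
$S{\left(O,l \right)} = -136$ ($S{\left(O,l \right)} = \left(-8\right) 17 = -136$)
$\frac{45243 + h}{S{\left(212,4 \right)} - 35277} = \frac{45243 + 31326}{-136 - 35277} = \frac{76569}{-35413} = 76569 \left(- \frac{1}{35413}\right) = - \frac{76569}{35413}$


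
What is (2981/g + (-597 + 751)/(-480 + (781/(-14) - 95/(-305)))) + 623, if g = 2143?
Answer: 611610881862/979983185 ≈ 624.10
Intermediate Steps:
(2981/g + (-597 + 751)/(-480 + (781/(-14) - 95/(-305)))) + 623 = (2981/2143 + (-597 + 751)/(-480 + (781/(-14) - 95/(-305)))) + 623 = (2981*(1/2143) + 154/(-480 + (781*(-1/14) - 95*(-1/305)))) + 623 = (2981/2143 + 154/(-480 + (-781/14 + 19/61))) + 623 = (2981/2143 + 154/(-480 - 47375/854)) + 623 = (2981/2143 + 154/(-457295/854)) + 623 = (2981/2143 + 154*(-854/457295)) + 623 = (2981/2143 - 131516/457295) + 623 = 1081357607/979983185 + 623 = 611610881862/979983185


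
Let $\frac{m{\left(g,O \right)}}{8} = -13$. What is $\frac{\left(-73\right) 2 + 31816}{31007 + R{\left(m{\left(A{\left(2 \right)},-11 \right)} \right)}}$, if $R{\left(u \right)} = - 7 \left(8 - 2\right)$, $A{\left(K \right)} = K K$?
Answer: $\frac{6334}{6193} \approx 1.0228$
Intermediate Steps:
$A{\left(K \right)} = K^{2}$
$m{\left(g,O \right)} = -104$ ($m{\left(g,O \right)} = 8 \left(-13\right) = -104$)
$R{\left(u \right)} = -42$ ($R{\left(u \right)} = \left(-7\right) 6 = -42$)
$\frac{\left(-73\right) 2 + 31816}{31007 + R{\left(m{\left(A{\left(2 \right)},-11 \right)} \right)}} = \frac{\left(-73\right) 2 + 31816}{31007 - 42} = \frac{-146 + 31816}{30965} = 31670 \cdot \frac{1}{30965} = \frac{6334}{6193}$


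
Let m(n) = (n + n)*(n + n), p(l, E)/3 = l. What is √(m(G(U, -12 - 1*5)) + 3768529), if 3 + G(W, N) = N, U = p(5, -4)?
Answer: √3770129 ≈ 1941.7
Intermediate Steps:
p(l, E) = 3*l
U = 15 (U = 3*5 = 15)
G(W, N) = -3 + N
m(n) = 4*n² (m(n) = (2*n)*(2*n) = 4*n²)
√(m(G(U, -12 - 1*5)) + 3768529) = √(4*(-3 + (-12 - 1*5))² + 3768529) = √(4*(-3 + (-12 - 5))² + 3768529) = √(4*(-3 - 17)² + 3768529) = √(4*(-20)² + 3768529) = √(4*400 + 3768529) = √(1600 + 3768529) = √3770129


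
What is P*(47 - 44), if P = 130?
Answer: 390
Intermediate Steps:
P*(47 - 44) = 130*(47 - 44) = 130*3 = 390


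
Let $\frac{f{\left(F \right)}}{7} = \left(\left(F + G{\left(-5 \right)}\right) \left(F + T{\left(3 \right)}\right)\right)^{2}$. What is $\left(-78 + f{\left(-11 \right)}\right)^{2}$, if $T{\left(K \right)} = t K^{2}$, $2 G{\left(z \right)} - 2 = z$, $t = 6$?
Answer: $\frac{65432940217969}{16} \approx 4.0896 \cdot 10^{12}$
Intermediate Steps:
$G{\left(z \right)} = 1 + \frac{z}{2}$
$T{\left(K \right)} = 6 K^{2}$
$f{\left(F \right)} = 7 \left(54 + F\right)^{2} \left(- \frac{3}{2} + F\right)^{2}$ ($f{\left(F \right)} = 7 \left(\left(F + \left(1 + \frac{1}{2} \left(-5\right)\right)\right) \left(F + 6 \cdot 3^{2}\right)\right)^{2} = 7 \left(\left(F + \left(1 - \frac{5}{2}\right)\right) \left(F + 6 \cdot 9\right)\right)^{2} = 7 \left(\left(F - \frac{3}{2}\right) \left(F + 54\right)\right)^{2} = 7 \left(\left(- \frac{3}{2} + F\right) \left(54 + F\right)\right)^{2} = 7 \left(\left(54 + F\right) \left(- \frac{3}{2} + F\right)\right)^{2} = 7 \left(54 + F\right)^{2} \left(- \frac{3}{2} + F\right)^{2}$)
$\left(-78 + f{\left(-11 \right)}\right)^{2} = \left(-78 + \frac{7 \left(-3 + 2 \left(-11\right)\right)^{2} \left(54 - 11\right)^{2}}{4}\right)^{2} = \left(-78 + \frac{7 \left(-3 - 22\right)^{2} \cdot 43^{2}}{4}\right)^{2} = \left(-78 + \frac{7}{4} \left(-25\right)^{2} \cdot 1849\right)^{2} = \left(-78 + \frac{7}{4} \cdot 625 \cdot 1849\right)^{2} = \left(-78 + \frac{8089375}{4}\right)^{2} = \left(\frac{8089063}{4}\right)^{2} = \frac{65432940217969}{16}$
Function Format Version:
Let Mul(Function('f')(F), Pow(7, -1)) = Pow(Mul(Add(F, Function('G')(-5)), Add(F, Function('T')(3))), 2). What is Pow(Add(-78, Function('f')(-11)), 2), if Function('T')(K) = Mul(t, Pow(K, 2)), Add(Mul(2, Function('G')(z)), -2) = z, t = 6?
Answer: Rational(65432940217969, 16) ≈ 4.0896e+12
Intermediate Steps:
Function('G')(z) = Add(1, Mul(Rational(1, 2), z))
Function('T')(K) = Mul(6, Pow(K, 2))
Function('f')(F) = Mul(7, Pow(Add(54, F), 2), Pow(Add(Rational(-3, 2), F), 2)) (Function('f')(F) = Mul(7, Pow(Mul(Add(F, Add(1, Mul(Rational(1, 2), -5))), Add(F, Mul(6, Pow(3, 2)))), 2)) = Mul(7, Pow(Mul(Add(F, Add(1, Rational(-5, 2))), Add(F, Mul(6, 9))), 2)) = Mul(7, Pow(Mul(Add(F, Rational(-3, 2)), Add(F, 54)), 2)) = Mul(7, Pow(Mul(Add(Rational(-3, 2), F), Add(54, F)), 2)) = Mul(7, Pow(Mul(Add(54, F), Add(Rational(-3, 2), F)), 2)) = Mul(7, Mul(Pow(Add(54, F), 2), Pow(Add(Rational(-3, 2), F), 2))) = Mul(7, Pow(Add(54, F), 2), Pow(Add(Rational(-3, 2), F), 2)))
Pow(Add(-78, Function('f')(-11)), 2) = Pow(Add(-78, Mul(Rational(7, 4), Pow(Add(-3, Mul(2, -11)), 2), Pow(Add(54, -11), 2))), 2) = Pow(Add(-78, Mul(Rational(7, 4), Pow(Add(-3, -22), 2), Pow(43, 2))), 2) = Pow(Add(-78, Mul(Rational(7, 4), Pow(-25, 2), 1849)), 2) = Pow(Add(-78, Mul(Rational(7, 4), 625, 1849)), 2) = Pow(Add(-78, Rational(8089375, 4)), 2) = Pow(Rational(8089063, 4), 2) = Rational(65432940217969, 16)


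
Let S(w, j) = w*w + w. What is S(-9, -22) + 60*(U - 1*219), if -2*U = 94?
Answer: -15888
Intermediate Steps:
U = -47 (U = -½*94 = -47)
S(w, j) = w + w² (S(w, j) = w² + w = w + w²)
S(-9, -22) + 60*(U - 1*219) = -9*(1 - 9) + 60*(-47 - 1*219) = -9*(-8) + 60*(-47 - 219) = 72 + 60*(-266) = 72 - 15960 = -15888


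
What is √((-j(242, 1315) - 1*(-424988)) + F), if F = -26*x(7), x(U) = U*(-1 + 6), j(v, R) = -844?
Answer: √424922 ≈ 651.86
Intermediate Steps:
x(U) = 5*U (x(U) = U*5 = 5*U)
F = -910 (F = -130*7 = -26*35 = -910)
√((-j(242, 1315) - 1*(-424988)) + F) = √((-1*(-844) - 1*(-424988)) - 910) = √((844 + 424988) - 910) = √(425832 - 910) = √424922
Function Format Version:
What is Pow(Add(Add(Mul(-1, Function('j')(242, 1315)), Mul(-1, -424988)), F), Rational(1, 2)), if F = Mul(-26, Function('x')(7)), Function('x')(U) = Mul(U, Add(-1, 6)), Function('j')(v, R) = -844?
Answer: Pow(424922, Rational(1, 2)) ≈ 651.86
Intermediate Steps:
Function('x')(U) = Mul(5, U) (Function('x')(U) = Mul(U, 5) = Mul(5, U))
F = -910 (F = Mul(-26, Mul(5, 7)) = Mul(-26, 35) = -910)
Pow(Add(Add(Mul(-1, Function('j')(242, 1315)), Mul(-1, -424988)), F), Rational(1, 2)) = Pow(Add(Add(Mul(-1, -844), Mul(-1, -424988)), -910), Rational(1, 2)) = Pow(Add(Add(844, 424988), -910), Rational(1, 2)) = Pow(Add(425832, -910), Rational(1, 2)) = Pow(424922, Rational(1, 2))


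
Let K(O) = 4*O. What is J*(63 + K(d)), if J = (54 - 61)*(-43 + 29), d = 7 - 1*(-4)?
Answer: 10486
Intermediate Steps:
d = 11 (d = 7 + 4 = 11)
J = 98 (J = -7*(-14) = 98)
J*(63 + K(d)) = 98*(63 + 4*11) = 98*(63 + 44) = 98*107 = 10486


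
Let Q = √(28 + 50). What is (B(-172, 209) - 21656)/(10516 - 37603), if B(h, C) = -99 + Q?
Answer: 21755/27087 - √78/27087 ≈ 0.80283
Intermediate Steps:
Q = √78 ≈ 8.8318
B(h, C) = -99 + √78
(B(-172, 209) - 21656)/(10516 - 37603) = ((-99 + √78) - 21656)/(10516 - 37603) = (-21755 + √78)/(-27087) = (-21755 + √78)*(-1/27087) = 21755/27087 - √78/27087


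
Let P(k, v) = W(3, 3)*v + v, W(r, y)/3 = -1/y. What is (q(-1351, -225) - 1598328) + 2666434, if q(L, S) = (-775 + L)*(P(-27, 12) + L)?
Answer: 3940332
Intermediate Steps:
W(r, y) = -3/y (W(r, y) = 3*(-1/y) = -3/y)
P(k, v) = 0 (P(k, v) = (-3/3)*v + v = (-3*⅓)*v + v = -v + v = 0)
q(L, S) = L*(-775 + L) (q(L, S) = (-775 + L)*(0 + L) = (-775 + L)*L = L*(-775 + L))
(q(-1351, -225) - 1598328) + 2666434 = (-1351*(-775 - 1351) - 1598328) + 2666434 = (-1351*(-2126) - 1598328) + 2666434 = (2872226 - 1598328) + 2666434 = 1273898 + 2666434 = 3940332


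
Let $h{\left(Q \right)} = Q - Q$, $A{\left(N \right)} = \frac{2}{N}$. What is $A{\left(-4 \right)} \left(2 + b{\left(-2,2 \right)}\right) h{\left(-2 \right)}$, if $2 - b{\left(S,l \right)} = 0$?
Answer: $0$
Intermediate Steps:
$h{\left(Q \right)} = 0$
$b{\left(S,l \right)} = 2$ ($b{\left(S,l \right)} = 2 - 0 = 2 + 0 = 2$)
$A{\left(-4 \right)} \left(2 + b{\left(-2,2 \right)}\right) h{\left(-2 \right)} = \frac{2}{-4} \left(2 + 2\right) 0 = 2 \left(- \frac{1}{4}\right) 4 \cdot 0 = \left(- \frac{1}{2}\right) 4 \cdot 0 = \left(-2\right) 0 = 0$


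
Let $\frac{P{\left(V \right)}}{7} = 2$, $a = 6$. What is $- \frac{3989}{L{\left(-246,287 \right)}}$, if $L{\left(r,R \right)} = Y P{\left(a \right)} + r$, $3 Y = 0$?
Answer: $\frac{3989}{246} \approx 16.215$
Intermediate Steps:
$Y = 0$ ($Y = \frac{1}{3} \cdot 0 = 0$)
$P{\left(V \right)} = 14$ ($P{\left(V \right)} = 7 \cdot 2 = 14$)
$L{\left(r,R \right)} = r$ ($L{\left(r,R \right)} = 0 \cdot 14 + r = 0 + r = r$)
$- \frac{3989}{L{\left(-246,287 \right)}} = - \frac{3989}{-246} = \left(-3989\right) \left(- \frac{1}{246}\right) = \frac{3989}{246}$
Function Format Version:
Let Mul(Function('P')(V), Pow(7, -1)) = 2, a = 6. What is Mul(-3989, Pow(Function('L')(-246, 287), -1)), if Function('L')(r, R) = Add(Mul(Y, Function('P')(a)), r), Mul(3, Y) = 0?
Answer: Rational(3989, 246) ≈ 16.215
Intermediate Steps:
Y = 0 (Y = Mul(Rational(1, 3), 0) = 0)
Function('P')(V) = 14 (Function('P')(V) = Mul(7, 2) = 14)
Function('L')(r, R) = r (Function('L')(r, R) = Add(Mul(0, 14), r) = Add(0, r) = r)
Mul(-3989, Pow(Function('L')(-246, 287), -1)) = Mul(-3989, Pow(-246, -1)) = Mul(-3989, Rational(-1, 246)) = Rational(3989, 246)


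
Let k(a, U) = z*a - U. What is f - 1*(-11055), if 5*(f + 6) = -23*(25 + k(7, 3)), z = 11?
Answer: 52968/5 ≈ 10594.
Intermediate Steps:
k(a, U) = -U + 11*a (k(a, U) = 11*a - U = -U + 11*a)
f = -2307/5 (f = -6 + (-23*(25 + (-1*3 + 11*7)))/5 = -6 + (-23*(25 + (-3 + 77)))/5 = -6 + (-23*(25 + 74))/5 = -6 + (-23*99)/5 = -6 + (1/5)*(-2277) = -6 - 2277/5 = -2307/5 ≈ -461.40)
f - 1*(-11055) = -2307/5 - 1*(-11055) = -2307/5 + 11055 = 52968/5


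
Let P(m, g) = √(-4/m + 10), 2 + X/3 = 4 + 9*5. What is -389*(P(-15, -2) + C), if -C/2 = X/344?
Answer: 54849/172 - 389*√2310/15 ≈ -927.53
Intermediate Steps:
X = 141 (X = -6 + 3*(4 + 9*5) = -6 + 3*(4 + 45) = -6 + 3*49 = -6 + 147 = 141)
P(m, g) = √(10 - 4/m)
C = -141/172 (C = -282/344 = -2*141/344 = -141/172 ≈ -0.81977)
-389*(P(-15, -2) + C) = -389*(√(10 - 4/(-15)) - 141/172) = -389*(√(10 - 4*(-1/15)) - 141/172) = -389*(√(10 + 4/15) - 141/172) = -389*(√(154/15) - 141/172) = -389*(√2310/15 - 141/172) = -389*(-141/172 + √2310/15) = 54849/172 - 389*√2310/15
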